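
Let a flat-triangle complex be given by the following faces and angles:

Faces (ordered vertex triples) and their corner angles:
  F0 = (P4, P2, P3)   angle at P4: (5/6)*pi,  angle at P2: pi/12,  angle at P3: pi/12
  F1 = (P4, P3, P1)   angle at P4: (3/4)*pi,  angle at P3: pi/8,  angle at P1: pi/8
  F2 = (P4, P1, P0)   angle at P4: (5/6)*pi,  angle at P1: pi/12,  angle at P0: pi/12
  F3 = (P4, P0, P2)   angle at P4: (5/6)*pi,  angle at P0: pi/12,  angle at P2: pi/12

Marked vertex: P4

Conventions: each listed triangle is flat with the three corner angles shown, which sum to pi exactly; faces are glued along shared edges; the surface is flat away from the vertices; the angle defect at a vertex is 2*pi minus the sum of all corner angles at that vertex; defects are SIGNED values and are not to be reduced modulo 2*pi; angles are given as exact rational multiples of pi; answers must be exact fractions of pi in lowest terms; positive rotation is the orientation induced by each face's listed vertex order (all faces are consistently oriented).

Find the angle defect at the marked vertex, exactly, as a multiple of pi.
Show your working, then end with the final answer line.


Sum of corner angles at P4: (13/4)*pi
defect = 2*pi - (13/4)*pi

Answer: defect(P4) = (-5/4)*pi


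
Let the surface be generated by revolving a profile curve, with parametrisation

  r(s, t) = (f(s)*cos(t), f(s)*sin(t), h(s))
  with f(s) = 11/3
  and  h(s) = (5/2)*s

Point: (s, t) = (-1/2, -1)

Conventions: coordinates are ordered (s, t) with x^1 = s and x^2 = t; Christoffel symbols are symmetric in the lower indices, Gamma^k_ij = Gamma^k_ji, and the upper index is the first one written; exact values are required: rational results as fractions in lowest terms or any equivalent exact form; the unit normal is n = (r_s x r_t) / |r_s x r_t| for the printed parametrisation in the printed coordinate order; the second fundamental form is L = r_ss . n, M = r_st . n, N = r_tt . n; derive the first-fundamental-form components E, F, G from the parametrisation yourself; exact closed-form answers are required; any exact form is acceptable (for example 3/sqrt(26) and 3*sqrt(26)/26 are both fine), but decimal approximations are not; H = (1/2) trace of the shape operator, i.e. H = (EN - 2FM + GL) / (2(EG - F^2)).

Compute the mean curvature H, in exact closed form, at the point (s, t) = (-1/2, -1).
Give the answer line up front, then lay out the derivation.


Answer: H = 3/22

f = 11/3, f' = 0, f'' = 0, h' = 5/2, h'' = 0
E = 25/4, F = 0, G = 121/9; answer radicand W^2 = 25/4
unnormalised second-form numerators: l = 0, m = 0, n = 55/6; L = l/sqrt(25/4), and similarly M = m/sqrt(W^2), N = n/sqrt(W^2)
H = (E*n - 2*F*m + G*l) / (2*(EG - F^2)*sqrt(W^2)); E*n - 2*F*m + G*l = 1375/24, EG - F^2 = 3025/36, so H = (15/44)/sqrt(25/4)


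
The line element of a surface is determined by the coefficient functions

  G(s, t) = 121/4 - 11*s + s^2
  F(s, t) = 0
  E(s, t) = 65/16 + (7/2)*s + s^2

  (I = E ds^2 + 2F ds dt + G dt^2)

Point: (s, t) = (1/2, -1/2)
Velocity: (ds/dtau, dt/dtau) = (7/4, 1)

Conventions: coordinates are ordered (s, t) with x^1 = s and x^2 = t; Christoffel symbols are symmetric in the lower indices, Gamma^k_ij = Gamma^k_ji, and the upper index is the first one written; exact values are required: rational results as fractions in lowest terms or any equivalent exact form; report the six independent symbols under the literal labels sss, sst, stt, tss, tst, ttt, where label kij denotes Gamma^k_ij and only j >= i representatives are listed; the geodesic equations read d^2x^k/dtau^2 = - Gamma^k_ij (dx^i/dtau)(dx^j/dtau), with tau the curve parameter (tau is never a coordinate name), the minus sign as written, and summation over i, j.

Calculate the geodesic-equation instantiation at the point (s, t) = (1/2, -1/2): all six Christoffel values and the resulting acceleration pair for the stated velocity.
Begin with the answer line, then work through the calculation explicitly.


Answer: Gamma_sss = 36/97, Gamma_sst = 0, Gamma_stt = 80/97, Gamma_tss = 0, Gamma_tst = -1/5, Gamma_ttt = 0; accelerations (d^2s/dtau^2, d^2t/dtau^2) = (-761/388, 7/10)

E = 97/16, F = 0, G = 25 at the point
E_s = 9/2, E_t = 0, F_s = 0, F_t = 0, G_s = -10, G_t = 0
EG - F^2 = 2425/16;  g^inv = (16/2425) * [[25, 0], [0, 97/16]]
first-kind symbols [ij,l] = (1/2)(d_i g_jl + d_j g_il - d_l g_ij): [ss,s] = E_s/2 = 9/4, [ss,t] = F_s - E_t/2 = 0, [st,s] = E_t/2 = 0, [st,t] = G_s/2 = -5, [tt,s] = F_t - G_s/2 = 5, [tt,t] = G_t/2 = 0
Gamma^s_ij = (G*[ij,s] - F*[ij,t])/(EG - F^2), Gamma^t_ij = (E*[ij,t] - F*[ij,s])/(EG - F^2)
Gamma_sss = 36/97, Gamma_sst = 0, Gamma_stt = 80/97, Gamma_tss = 0, Gamma_tst = -1/5, Gamma_ttt = 0
d^2s/dtau^2 = -(Gamma_sss*(7/4)^2 + 2*Gamma_sst*(7/4)*(1) + Gamma_stt*(1)^2) = -761/388
d^2t/dtau^2 = -(Gamma_tss*(7/4)^2 + 2*Gamma_tst*(7/4)*(1) + Gamma_ttt*(1)^2) = 7/10


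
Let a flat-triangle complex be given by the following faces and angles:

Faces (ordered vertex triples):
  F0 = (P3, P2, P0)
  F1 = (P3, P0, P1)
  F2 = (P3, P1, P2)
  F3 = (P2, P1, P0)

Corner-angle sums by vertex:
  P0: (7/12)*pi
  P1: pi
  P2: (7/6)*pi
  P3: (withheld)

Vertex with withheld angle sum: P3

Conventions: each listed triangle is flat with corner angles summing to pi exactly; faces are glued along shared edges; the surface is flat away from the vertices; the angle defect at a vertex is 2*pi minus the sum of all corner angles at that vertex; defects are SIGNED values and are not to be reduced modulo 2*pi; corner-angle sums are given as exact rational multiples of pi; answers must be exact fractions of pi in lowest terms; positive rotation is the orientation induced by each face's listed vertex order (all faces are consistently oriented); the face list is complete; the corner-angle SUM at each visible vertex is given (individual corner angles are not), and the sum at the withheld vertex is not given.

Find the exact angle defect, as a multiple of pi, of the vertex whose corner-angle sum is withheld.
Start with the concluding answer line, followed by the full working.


Answer: defect(P3) = (3/4)*pi

V = 4, E = 6, F = 4; chi = V - E + F = 2
Gauss-Bonnet: total defect = 2*pi*chi = 4*pi; visible defects sum to (13/4)*pi


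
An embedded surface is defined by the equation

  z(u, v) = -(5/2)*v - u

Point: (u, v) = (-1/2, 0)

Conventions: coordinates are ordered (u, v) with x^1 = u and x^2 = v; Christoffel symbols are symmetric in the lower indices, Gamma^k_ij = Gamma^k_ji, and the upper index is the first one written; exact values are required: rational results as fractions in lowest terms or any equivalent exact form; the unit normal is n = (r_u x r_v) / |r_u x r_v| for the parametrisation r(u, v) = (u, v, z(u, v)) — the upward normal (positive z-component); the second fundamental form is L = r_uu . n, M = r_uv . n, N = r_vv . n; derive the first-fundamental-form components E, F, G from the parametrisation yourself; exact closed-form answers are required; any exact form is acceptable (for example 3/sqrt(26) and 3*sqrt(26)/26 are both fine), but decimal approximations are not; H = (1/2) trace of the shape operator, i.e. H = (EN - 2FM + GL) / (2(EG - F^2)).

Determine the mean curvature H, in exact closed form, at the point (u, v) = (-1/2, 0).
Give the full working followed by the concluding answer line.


z_u = -1, z_v = -5/2, z_uu = 0, z_uv = 0, z_vv = 0
E = 2, F = 5/2, G = 29/4; answer radicand W^2 = 33/4
unnormalised second-form numerators: l = 0, m = 0, n = 0; L = l/sqrt(33/4), and similarly M = m/sqrt(W^2), N = n/sqrt(W^2)
H = (E*n - 2*F*m + G*l) / (2*(EG - F^2)*sqrt(W^2)); E*n - 2*F*m + G*l = 0, EG - F^2 = 33/4, so H = (0)/sqrt(33/4)

Answer: H = 0


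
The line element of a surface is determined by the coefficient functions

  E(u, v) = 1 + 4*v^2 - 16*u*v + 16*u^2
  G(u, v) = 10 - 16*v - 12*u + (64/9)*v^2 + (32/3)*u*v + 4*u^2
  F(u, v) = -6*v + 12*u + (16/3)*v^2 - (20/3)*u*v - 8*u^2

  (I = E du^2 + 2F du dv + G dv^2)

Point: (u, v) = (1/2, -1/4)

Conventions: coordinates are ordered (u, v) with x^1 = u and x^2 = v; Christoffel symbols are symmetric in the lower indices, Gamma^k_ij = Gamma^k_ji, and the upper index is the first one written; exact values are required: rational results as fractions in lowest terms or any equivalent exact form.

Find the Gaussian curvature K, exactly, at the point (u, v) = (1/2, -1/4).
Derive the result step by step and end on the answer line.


E = 29/4, F = 20/3, G = 73/9, EG - F^2 = 517/36 at the point
E_u = 20, E_v = -10, F_u = 17/3, F_v = -12, G_u = -32/3, G_v = -128/9
E_vv = 8, F_uv = -20/3, G_uu = 8
K follows from Brioschi's formula, (det M1 - det M2)/(EG - F^2)^2.
M1 = [[-E_vv/2 + F_uv - G_uu/2, E_u/2, F_u - E_v/2], [F_v - G_u/2, E, F], [G_v/2, F, G]] = [[-44/3, 10, 32/3], [-20/3, 29/4, 20/3], [-64/9, 20/3, 73/9]]; det M1 = -613/9
M2 = [[0, E_v/2, G_u/2], [E_v/2, E, F], [G_u/2, F, G]] = [[0, -5, -16/3], [-5, 29/4, 20/3], [-16/3, 20/3, 73/9]]; det M2 = -481/9
det M1 - det M2 = -44/3; K = -44/3 / (517/36)^2 = -1728/24299

Answer: K = -1728/24299


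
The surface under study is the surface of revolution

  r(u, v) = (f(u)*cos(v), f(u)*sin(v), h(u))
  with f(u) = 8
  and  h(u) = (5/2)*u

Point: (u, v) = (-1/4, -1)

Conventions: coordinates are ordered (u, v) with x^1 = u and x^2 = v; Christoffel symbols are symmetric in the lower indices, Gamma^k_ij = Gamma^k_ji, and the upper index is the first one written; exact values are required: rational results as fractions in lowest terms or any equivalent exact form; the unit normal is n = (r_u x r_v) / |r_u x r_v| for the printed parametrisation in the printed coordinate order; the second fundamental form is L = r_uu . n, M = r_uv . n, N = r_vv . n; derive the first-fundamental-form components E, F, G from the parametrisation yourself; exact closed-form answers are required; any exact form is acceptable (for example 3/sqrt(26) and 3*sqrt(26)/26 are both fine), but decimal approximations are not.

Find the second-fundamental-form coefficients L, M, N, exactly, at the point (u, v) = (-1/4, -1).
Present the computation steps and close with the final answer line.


f = 8, f' = 0, f'' = 0, h' = 5/2, h'' = 0
E = 25/4, F = 0, G = 64; answer radicand W^2 = 25/4
unnormalised second-form numerators: l = 0, m = 0, n = 20; L = l/sqrt(25/4), and similarly M = m/sqrt(W^2), N = n/sqrt(W^2)

Answer: L = 0, M = 0, N = 8


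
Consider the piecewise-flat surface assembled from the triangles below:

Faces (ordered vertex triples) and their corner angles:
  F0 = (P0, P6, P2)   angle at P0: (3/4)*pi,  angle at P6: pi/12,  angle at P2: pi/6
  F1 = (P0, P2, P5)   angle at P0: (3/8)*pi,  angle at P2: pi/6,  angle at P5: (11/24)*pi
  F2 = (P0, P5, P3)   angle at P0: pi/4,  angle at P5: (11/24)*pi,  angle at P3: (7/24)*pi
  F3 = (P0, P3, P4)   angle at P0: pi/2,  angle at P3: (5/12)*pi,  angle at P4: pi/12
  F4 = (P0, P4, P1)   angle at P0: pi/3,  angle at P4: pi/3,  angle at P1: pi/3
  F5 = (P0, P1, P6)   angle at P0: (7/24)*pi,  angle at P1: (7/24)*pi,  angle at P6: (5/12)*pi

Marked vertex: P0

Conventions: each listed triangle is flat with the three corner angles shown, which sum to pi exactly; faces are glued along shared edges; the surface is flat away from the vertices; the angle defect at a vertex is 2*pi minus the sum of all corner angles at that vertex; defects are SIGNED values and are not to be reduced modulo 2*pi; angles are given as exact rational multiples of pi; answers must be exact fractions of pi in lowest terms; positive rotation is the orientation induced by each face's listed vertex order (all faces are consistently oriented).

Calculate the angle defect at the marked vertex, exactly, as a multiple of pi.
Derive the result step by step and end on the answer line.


Sum of corner angles at P0: (5/2)*pi
defect = 2*pi - (5/2)*pi

Answer: defect(P0) = -pi/2


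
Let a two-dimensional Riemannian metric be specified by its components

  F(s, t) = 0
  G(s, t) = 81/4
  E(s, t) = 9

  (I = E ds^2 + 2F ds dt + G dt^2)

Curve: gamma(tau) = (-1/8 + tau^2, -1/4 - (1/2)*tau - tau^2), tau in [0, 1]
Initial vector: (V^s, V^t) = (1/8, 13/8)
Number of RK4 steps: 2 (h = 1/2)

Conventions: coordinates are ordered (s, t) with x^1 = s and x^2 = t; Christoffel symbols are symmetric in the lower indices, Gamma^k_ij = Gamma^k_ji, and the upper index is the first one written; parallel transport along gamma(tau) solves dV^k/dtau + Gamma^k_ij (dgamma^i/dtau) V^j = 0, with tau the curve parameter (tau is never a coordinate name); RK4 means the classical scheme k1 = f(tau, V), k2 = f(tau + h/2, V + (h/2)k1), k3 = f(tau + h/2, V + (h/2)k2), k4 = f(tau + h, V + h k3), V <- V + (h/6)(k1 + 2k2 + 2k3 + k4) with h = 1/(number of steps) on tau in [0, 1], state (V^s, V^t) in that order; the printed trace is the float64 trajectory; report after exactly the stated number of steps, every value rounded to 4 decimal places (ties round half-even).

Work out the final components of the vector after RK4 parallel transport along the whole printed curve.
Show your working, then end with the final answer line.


gamma'(tau) = (2*tau, -1/2 - 2*tau); f(tau, V)^k = -Gamma^k_ij(gamma(tau)) gamma'^i(tau) V^j; h = 1/2; intermediate values shown to 6 dp
curve data and Christoffel symbols at the stage parameters:
  tau = 0.000000: gamma = (-0.125000, -0.250000), gamma' = (0.000000, -0.500000); Gamma_sss = 0.000000, Gamma_sst = 0.000000, Gamma_stt = 0.000000, Gamma_tss = 0.000000, Gamma_tst = 0.000000, Gamma_ttt = 0.000000
  tau = 0.250000: gamma = (-0.062500, -0.437500), gamma' = (0.500000, -1.000000); Gamma_sss = 0.000000, Gamma_sst = 0.000000, Gamma_stt = 0.000000, Gamma_tss = 0.000000, Gamma_tst = 0.000000, Gamma_ttt = 0.000000
  tau = 0.500000: gamma = (0.125000, -0.750000), gamma' = (1.000000, -1.500000); Gamma_sss = 0.000000, Gamma_sst = 0.000000, Gamma_stt = 0.000000, Gamma_tss = 0.000000, Gamma_tst = 0.000000, Gamma_ttt = 0.000000
  tau = 0.750000: gamma = (0.437500, -1.187500), gamma' = (1.500000, -2.000000); Gamma_sss = 0.000000, Gamma_sst = 0.000000, Gamma_stt = 0.000000, Gamma_tss = 0.000000, Gamma_tst = 0.000000, Gamma_ttt = 0.000000
  tau = 1.000000: gamma = (0.875000, -1.750000), gamma' = (2.000000, -2.500000); Gamma_sss = 0.000000, Gamma_sst = 0.000000, Gamma_stt = 0.000000, Gamma_tss = 0.000000, Gamma_tst = 0.000000, Gamma_ttt = 0.000000
step 0: V^s = 0.1250, V^t = 1.6250
step 1: k1 = (0.000000, 0.000000), k2 = (0.000000, 0.000000), k3 = (0.000000, 0.000000), k4 = (0.000000, 0.000000); V <- V + (h/6)(k1 + 2k2 + 2k3 + k4): V^s = 0.1250, V^t = 1.6250
step 2: k1 = (0.000000, 0.000000), k2 = (0.000000, 0.000000), k3 = (0.000000, 0.000000), k4 = (0.000000, 0.000000); V <- V + (h/6)(k1 + 2k2 + 2k3 + k4): V^s = 0.1250, V^t = 1.6250

Answer: V^s = 0.1250, V^t = 1.6250


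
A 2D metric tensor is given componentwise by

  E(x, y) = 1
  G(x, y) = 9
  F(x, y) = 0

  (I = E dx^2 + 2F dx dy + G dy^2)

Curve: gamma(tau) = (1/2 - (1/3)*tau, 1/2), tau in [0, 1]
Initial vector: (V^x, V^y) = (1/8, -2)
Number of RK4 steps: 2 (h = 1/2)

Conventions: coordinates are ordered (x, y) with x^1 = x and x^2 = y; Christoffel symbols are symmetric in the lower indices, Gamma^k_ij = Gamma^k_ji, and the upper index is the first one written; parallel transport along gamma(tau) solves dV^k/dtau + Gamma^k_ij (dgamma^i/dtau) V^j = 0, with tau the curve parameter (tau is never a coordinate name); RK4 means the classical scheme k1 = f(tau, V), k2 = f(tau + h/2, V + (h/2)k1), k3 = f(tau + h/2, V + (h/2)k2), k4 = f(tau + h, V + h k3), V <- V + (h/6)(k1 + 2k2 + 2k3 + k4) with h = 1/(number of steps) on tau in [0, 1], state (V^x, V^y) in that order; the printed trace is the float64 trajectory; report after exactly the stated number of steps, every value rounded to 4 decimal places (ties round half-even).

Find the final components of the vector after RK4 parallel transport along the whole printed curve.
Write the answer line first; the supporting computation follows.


Answer: V^x = 0.1250, V^y = -2.0000

gamma'(tau) = (-1/3, 0); f(tau, V)^k = -Gamma^k_ij(gamma(tau)) gamma'^i(tau) V^j; h = 1/2; intermediate values shown to 6 dp
curve data and Christoffel symbols at the stage parameters:
  tau = 0.000000: gamma = (0.500000, 0.500000), gamma' = (-0.333333, 0.000000); Gamma_xxx = 0.000000, Gamma_xxy = 0.000000, Gamma_xyy = 0.000000, Gamma_yxx = 0.000000, Gamma_yxy = 0.000000, Gamma_yyy = 0.000000
  tau = 0.250000: gamma = (0.416667, 0.500000), gamma' = (-0.333333, 0.000000); Gamma_xxx = 0.000000, Gamma_xxy = 0.000000, Gamma_xyy = 0.000000, Gamma_yxx = 0.000000, Gamma_yxy = 0.000000, Gamma_yyy = 0.000000
  tau = 0.500000: gamma = (0.333333, 0.500000), gamma' = (-0.333333, 0.000000); Gamma_xxx = 0.000000, Gamma_xxy = 0.000000, Gamma_xyy = 0.000000, Gamma_yxx = 0.000000, Gamma_yxy = 0.000000, Gamma_yyy = 0.000000
  tau = 0.750000: gamma = (0.250000, 0.500000), gamma' = (-0.333333, 0.000000); Gamma_xxx = 0.000000, Gamma_xxy = 0.000000, Gamma_xyy = 0.000000, Gamma_yxx = 0.000000, Gamma_yxy = 0.000000, Gamma_yyy = 0.000000
  tau = 1.000000: gamma = (0.166667, 0.500000), gamma' = (-0.333333, 0.000000); Gamma_xxx = 0.000000, Gamma_xxy = 0.000000, Gamma_xyy = 0.000000, Gamma_yxx = 0.000000, Gamma_yxy = 0.000000, Gamma_yyy = 0.000000
step 0: V^x = 0.1250, V^y = -2.0000
step 1: k1 = (0.000000, 0.000000), k2 = (0.000000, 0.000000), k3 = (0.000000, 0.000000), k4 = (0.000000, 0.000000); V <- V + (h/6)(k1 + 2k2 + 2k3 + k4): V^x = 0.1250, V^y = -2.0000
step 2: k1 = (0.000000, 0.000000), k2 = (0.000000, 0.000000), k3 = (0.000000, 0.000000), k4 = (0.000000, 0.000000); V <- V + (h/6)(k1 + 2k2 + 2k3 + k4): V^x = 0.1250, V^y = -2.0000


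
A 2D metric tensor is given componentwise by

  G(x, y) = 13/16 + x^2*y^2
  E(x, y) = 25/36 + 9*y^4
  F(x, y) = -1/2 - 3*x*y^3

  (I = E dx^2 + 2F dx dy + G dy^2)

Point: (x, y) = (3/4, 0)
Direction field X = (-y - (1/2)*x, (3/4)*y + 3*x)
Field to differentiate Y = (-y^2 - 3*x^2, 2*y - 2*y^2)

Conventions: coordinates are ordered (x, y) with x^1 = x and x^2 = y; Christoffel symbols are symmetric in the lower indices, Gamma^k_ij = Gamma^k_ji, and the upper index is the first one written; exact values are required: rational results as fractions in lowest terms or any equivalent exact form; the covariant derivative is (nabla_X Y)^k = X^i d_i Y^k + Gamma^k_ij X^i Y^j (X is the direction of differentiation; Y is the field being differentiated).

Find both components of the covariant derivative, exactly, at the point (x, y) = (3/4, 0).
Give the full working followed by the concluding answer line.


E = 25/36, F = -1/2, G = 13/16 at the point
E_x = 0, E_y = 0, F_x = 0, F_y = 0, G_x = 0, G_y = 0
EG - F^2 = 181/576;  g^inv = (576/181) * [[13/16, 1/2], [1/2, 25/36]]
first-kind symbols [ij,l] = (1/2)(d_i g_jl + d_j g_il - d_l g_ij): [xx,x] = E_x/2 = 0, [xx,y] = F_x - E_y/2 = 0, [xy,x] = E_y/2 = 0, [xy,y] = G_x/2 = 0, [yy,x] = F_y - G_x/2 = 0, [yy,y] = G_y/2 = 0
Gamma^x_ij = (G*[ij,x] - F*[ij,y])/(EG - F^2), Gamma^y_ij = (E*[ij,y] - F*[ij,x])/(EG - F^2)
Gamma_xxx = 0, Gamma_xxy = 0, Gamma_xyy = 0, Gamma_yxx = 0, Gamma_yxy = 0, Gamma_yyy = 0
X = (-3/8, 9/4), Y = (-27/16, 0) at the point

Answer: (nabla_X Y)^x = 27/16, (nabla_X Y)^y = 9/2


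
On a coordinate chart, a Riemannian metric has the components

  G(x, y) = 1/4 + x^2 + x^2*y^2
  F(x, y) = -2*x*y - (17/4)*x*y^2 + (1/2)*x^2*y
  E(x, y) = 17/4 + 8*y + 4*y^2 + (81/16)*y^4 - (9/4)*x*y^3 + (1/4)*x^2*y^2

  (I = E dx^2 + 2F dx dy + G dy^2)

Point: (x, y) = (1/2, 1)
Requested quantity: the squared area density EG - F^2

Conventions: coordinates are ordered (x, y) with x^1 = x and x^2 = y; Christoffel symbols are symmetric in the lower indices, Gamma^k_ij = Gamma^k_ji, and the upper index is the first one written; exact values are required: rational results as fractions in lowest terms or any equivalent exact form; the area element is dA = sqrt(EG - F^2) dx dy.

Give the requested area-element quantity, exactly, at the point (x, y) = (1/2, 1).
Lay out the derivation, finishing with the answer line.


E = 81/4, F = -3, G = 3/4; EG - F^2 = 99/16

Answer: EG - F^2 = 99/16


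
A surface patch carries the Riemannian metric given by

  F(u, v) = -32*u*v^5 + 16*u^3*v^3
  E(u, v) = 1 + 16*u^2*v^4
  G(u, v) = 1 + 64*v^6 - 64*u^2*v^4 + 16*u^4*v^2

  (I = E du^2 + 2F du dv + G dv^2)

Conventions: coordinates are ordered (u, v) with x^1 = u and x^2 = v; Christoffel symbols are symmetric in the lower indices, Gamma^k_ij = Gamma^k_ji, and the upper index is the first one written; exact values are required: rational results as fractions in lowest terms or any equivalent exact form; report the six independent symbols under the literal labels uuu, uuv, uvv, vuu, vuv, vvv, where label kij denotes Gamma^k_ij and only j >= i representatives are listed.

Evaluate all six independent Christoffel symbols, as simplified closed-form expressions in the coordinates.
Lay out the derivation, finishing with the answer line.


E = 1 + 16*u^2*v^4; F = -32*u*v^5 + 16*u^3*v^3; G = 1 + 64*v^6 - 64*u^2*v^4 + 16*u^4*v^2
Gamma^k_ij = (1/2) g^{kl} (d_i g_jl + d_j g_il - d_l g_ij), with g^inv = (1/(EG-F^2)) [[G, -F], [-F, E]]
first partials: E_u = 32*u*v^4, E_v = 64*u^2*v^3, F_u = -32*v^5 + 48*u^2*v^3, F_v = -160*u*v^4 + 48*u^3*v^2, G_u = -128*u*v^4 + 64*u^3*v^2, G_v = 384*v^5 - 256*u^2*v^3 + 32*u^4*v
D = EG - F^2 = 1 + 64*v^6 - 48*u^2*v^4 + 16*u^4*v^2
expanded: Gamma^u_uu = (G E_u - 2F F_u + F E_v)/(2D), Gamma^u_uv = (G E_v - F G_u)/(2D), Gamma^u_vv = (2G F_v - G G_u - F G_v)/(2D), Gamma^v_uu = (2E F_u - E E_v - F E_u)/(2D), Gamma^v_uv = (E G_u - F E_v)/(2D), Gamma^v_vv = (E G_v - 2F F_v + F G_u)/(2D); substitute and cancel common factors

Answer: Gamma_uuu = 16*u*v^4/(16*u^4*v^2 - 48*u^2*v^4 + 64*v^6 + 1), Gamma_uuv = 32*u^2*v^3/(16*u^4*v^2 - 48*u^2*v^4 + 64*v^6 + 1), Gamma_uvv = (16*u^3*v^2 - 96*u*v^4)/(16*u^4*v^2 - 48*u^2*v^4 + 64*v^6 + 1), Gamma_vuu = (16*u^2*v^3 - 32*v^5)/(16*u^4*v^2 - 48*u^2*v^4 + 64*v^6 + 1), Gamma_vuv = (32*u^3*v^2 - 64*u*v^4)/(16*u^4*v^2 - 48*u^2*v^4 + 64*v^6 + 1), Gamma_vvv = (16*u^4*v - 128*u^2*v^3 + 192*v^5)/(16*u^4*v^2 - 48*u^2*v^4 + 64*v^6 + 1)


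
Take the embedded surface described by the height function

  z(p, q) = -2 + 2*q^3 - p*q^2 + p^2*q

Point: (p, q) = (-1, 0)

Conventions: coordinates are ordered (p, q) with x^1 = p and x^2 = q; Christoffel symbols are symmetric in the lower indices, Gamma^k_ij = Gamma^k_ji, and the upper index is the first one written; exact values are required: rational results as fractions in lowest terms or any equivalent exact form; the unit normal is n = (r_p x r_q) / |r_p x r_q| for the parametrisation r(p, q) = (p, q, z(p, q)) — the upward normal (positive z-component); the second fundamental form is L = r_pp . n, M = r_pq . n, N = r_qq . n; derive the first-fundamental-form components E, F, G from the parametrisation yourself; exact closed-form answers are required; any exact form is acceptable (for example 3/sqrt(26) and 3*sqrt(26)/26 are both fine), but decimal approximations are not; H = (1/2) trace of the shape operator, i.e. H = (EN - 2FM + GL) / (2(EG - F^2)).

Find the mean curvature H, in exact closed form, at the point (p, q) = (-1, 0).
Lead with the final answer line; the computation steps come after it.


Answer: H = sqrt(2)/4

z_p = 0, z_q = 1, z_pp = 0, z_pq = -2, z_qq = 2
E = 1, F = 0, G = 2; answer radicand W^2 = 2
unnormalised second-form numerators: l = 0, m = -2, n = 2; L = l/sqrt(2), and similarly M = m/sqrt(W^2), N = n/sqrt(W^2)
H = (E*n - 2*F*m + G*l) / (2*(EG - F^2)*sqrt(W^2)); E*n - 2*F*m + G*l = 2, EG - F^2 = 2, so H = (1/2)/sqrt(2)


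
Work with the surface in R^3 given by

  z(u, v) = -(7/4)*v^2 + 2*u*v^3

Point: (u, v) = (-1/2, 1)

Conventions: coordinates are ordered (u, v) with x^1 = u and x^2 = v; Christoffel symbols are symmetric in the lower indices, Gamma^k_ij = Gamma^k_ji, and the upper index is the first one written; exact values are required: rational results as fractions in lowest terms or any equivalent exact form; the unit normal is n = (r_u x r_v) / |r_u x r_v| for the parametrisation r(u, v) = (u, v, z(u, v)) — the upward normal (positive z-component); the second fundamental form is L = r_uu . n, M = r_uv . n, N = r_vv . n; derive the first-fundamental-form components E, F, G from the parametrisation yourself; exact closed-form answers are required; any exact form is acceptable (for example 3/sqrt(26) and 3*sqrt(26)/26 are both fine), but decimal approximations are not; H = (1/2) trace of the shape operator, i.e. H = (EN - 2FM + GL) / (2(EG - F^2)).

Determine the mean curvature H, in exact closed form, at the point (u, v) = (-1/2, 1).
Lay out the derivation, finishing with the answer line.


z_u = 2, z_v = -13/2, z_uu = 0, z_uv = 6, z_vv = -19/2
E = 5, F = -13, G = 173/4; answer radicand W^2 = 189/4
unnormalised second-form numerators: l = 0, m = 6, n = -19/2; L = l/sqrt(189/4), and similarly M = m/sqrt(W^2), N = n/sqrt(W^2)
H = (E*n - 2*F*m + G*l) / (2*(EG - F^2)*sqrt(W^2)); E*n - 2*F*m + G*l = 217/2, EG - F^2 = 189/4, so H = (31/27)/sqrt(189/4)

Answer: H = 62*sqrt(21)/1701


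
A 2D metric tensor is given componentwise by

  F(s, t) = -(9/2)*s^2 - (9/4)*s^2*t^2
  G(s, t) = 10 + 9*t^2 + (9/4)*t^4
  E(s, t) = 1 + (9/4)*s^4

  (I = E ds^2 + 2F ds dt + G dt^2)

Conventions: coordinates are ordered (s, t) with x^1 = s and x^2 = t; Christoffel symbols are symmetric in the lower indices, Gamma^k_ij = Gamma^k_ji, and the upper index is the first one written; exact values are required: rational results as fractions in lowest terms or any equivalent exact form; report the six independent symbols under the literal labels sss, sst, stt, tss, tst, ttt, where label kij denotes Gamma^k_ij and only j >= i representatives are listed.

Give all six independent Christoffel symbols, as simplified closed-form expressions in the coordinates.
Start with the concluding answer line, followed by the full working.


Answer: Gamma_sss = 18*s^3/(9*s^4 + 9*t^4 + 36*t^2 + 40), Gamma_sst = 0, Gamma_stt = -18*s^2*t/(9*s^4 + 9*t^4 + 36*t^2 + 40), Gamma_tss = (-18*s*t^2 - 36*s)/(9*s^4 + 9*t^4 + 36*t^2 + 40), Gamma_tst = 0, Gamma_ttt = (18*t^3 + 36*t)/(9*s^4 + 9*t^4 + 36*t^2 + 40)

E = 1 + (9/4)*s^4; F = -(9/2)*s^2 - (9/4)*s^2*t^2; G = 10 + 9*t^2 + (9/4)*t^4
Gamma^k_ij = (1/2) g^{kl} (d_i g_jl + d_j g_il - d_l g_ij), with g^inv = (1/(EG-F^2)) [[G, -F], [-F, E]]
first partials: E_s = 9*s^3, E_t = 0, F_s = -9*s - (9/2)*s*t^2, F_t = -(9/2)*s^2*t, G_s = 0, G_t = 18*t + 9*t^3
D = EG - F^2 = 10 + 9*t^2 + (9/4)*t^4 + (9/4)*s^4
expanded: Gamma^s_ss = (G E_s - 2F F_s + F E_t)/(2D), Gamma^s_st = (G E_t - F G_s)/(2D), Gamma^s_tt = (2G F_t - G G_s - F G_t)/(2D), Gamma^t_ss = (2E F_s - E E_t - F E_s)/(2D), Gamma^t_st = (E G_s - F E_t)/(2D), Gamma^t_tt = (E G_t - 2F F_t + F G_s)/(2D); substitute and cancel common factors


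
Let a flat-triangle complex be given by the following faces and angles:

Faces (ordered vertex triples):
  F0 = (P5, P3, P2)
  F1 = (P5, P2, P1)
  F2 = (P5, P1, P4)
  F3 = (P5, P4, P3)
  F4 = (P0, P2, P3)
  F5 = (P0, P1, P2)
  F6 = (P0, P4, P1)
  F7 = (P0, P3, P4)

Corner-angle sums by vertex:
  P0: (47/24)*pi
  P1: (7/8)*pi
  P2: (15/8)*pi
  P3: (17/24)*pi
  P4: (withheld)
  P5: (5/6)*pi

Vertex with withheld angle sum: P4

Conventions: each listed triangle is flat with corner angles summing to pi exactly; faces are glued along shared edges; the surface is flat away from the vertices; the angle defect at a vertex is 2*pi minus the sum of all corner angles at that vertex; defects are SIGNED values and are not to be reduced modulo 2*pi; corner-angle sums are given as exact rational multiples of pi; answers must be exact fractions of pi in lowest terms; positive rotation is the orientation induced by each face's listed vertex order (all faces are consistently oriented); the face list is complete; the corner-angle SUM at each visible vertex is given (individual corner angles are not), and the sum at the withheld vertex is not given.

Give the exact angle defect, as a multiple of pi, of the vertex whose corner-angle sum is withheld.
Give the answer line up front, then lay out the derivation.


Answer: defect(P4) = pi/4

V = 6, E = 12, F = 8; chi = V - E + F = 2
Gauss-Bonnet: total defect = 2*pi*chi = 4*pi; visible defects sum to (15/4)*pi


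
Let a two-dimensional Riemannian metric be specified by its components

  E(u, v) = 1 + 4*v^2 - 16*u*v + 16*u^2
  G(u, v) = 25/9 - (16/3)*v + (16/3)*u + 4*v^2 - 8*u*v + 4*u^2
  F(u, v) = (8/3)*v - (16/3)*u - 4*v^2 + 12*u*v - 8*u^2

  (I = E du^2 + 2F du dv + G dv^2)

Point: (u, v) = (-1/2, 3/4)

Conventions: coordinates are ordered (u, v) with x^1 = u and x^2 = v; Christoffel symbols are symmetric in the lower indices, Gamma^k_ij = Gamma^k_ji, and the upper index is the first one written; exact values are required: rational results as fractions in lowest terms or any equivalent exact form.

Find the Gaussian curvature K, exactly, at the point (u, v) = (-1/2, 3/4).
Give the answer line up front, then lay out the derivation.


Answer: K = 1296/69169

E = 53/4, F = -49/12, G = 85/36, EG - F^2 = 263/18 at the point
E_u = -28, E_v = 14, F_u = 35/3, F_v = -28/3, G_u = -14/3, G_v = 14/3
E_vv = 8, F_uv = 12, G_uu = 8
By Brioschi, K is (det M1 - det M2) divided by (EG - F^2) squared.
M1 = [[-E_vv/2 + F_uv - G_uu/2, E_u/2, F_u - E_v/2], [F_v - G_u/2, E, F], [G_v/2, F, G]] = [[4, -14, 14/3], [-7, 53/4, -49/12], [7/3, -49/12, 85/36]]; det M1 = -454/9
M2 = [[0, E_v/2, G_u/2], [E_v/2, E, F], [G_u/2, F, G]] = [[0, 7, -7/3], [7, 53/4, -49/12], [-7/3, -49/12, 85/36]]; det M2 = -490/9
det M1 - det M2 = 4; K = 4 / (263/18)^2 = 1296/69169


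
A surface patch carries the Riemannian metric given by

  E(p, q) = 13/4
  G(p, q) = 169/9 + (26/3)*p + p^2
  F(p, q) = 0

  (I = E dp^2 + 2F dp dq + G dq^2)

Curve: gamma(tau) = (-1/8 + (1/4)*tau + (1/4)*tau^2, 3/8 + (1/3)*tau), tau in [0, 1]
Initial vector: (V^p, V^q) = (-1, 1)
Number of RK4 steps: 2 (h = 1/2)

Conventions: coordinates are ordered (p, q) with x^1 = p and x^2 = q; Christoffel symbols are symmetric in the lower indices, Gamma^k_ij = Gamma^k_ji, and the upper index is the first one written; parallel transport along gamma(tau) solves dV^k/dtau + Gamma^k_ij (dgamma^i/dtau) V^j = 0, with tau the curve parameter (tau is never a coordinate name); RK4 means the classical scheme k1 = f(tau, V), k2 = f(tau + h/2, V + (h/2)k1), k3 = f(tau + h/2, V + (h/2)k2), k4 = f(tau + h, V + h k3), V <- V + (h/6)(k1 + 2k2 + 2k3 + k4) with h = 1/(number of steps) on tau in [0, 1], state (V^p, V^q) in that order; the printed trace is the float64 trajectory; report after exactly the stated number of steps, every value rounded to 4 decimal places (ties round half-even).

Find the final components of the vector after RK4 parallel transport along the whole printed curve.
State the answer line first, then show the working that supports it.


Answer: V^p = -0.5538, V^q = 0.9490

gamma'(tau) = (1/4 + (1/2)*tau, 1/3); f(tau, V)^k = -Gamma^k_ij(gamma(tau)) gamma'^i(tau) V^j; h = 1/2; intermediate values shown to 6 dp
curve data and Christoffel symbols at the stage parameters:
  tau = 0.000000: gamma = (-0.125000, 0.375000), gamma' = (0.250000, 0.333333); Gamma_ppp = 0.000000, Gamma_ppq = 0.000000, Gamma_pqq = -1.294872, Gamma_qpp = 0.000000, Gamma_qpq = 0.237624, Gamma_qqq = 0.000000
  tau = 0.250000: gamma = (-0.046875, 0.458333), gamma' = (0.375000, 0.333333); Gamma_ppp = 0.000000, Gamma_ppq = 0.000000, Gamma_pqq = -1.318910, Gamma_qpp = 0.000000, Gamma_qpq = 0.233293, Gamma_qqq = 0.000000
  tau = 0.500000: gamma = (0.062500, 0.541667), gamma' = (0.500000, 0.333333); Gamma_ppp = 0.000000, Gamma_ppq = 0.000000, Gamma_pqq = -1.352564, Gamma_qpp = 0.000000, Gamma_qpq = 0.227488, Gamma_qqq = 0.000000
  tau = 0.750000: gamma = (0.203125, 0.625000), gamma' = (0.625000, 0.333333); Gamma_ppp = 0.000000, Gamma_ppq = 0.000000, Gamma_pqq = -1.395833, Gamma_qpp = 0.000000, Gamma_qpq = 0.220436, Gamma_qqq = 0.000000
  tau = 1.000000: gamma = (0.375000, 0.708333), gamma' = (0.750000, 0.333333); Gamma_ppp = 0.000000, Gamma_ppq = 0.000000, Gamma_pqq = -1.448718, Gamma_qpp = 0.000000, Gamma_qpq = 0.212389, Gamma_qqq = 0.000000
step 0: V^p = -1.0000, V^q = 1.0000
step 1: k1 = (0.431624, 0.019802), k2 = (0.441813, -0.018545), k3 = (0.437599, -0.017904), k4 = (0.446819, -0.053488); V <- V + (h/6)(k1 + 2k2 + 2k3 + k4): V^p = -0.7802, V^q = 0.9911
step 2: k1 = (0.446850, -0.053570), k2 = (0.454914, -0.085582), k3 = (0.451190, -0.084628), k4 = (0.458183, -0.111871); V <- V + (h/6)(k1 + 2k2 + 2k3 + k4): V^p = -0.5538, V^q = 0.9490


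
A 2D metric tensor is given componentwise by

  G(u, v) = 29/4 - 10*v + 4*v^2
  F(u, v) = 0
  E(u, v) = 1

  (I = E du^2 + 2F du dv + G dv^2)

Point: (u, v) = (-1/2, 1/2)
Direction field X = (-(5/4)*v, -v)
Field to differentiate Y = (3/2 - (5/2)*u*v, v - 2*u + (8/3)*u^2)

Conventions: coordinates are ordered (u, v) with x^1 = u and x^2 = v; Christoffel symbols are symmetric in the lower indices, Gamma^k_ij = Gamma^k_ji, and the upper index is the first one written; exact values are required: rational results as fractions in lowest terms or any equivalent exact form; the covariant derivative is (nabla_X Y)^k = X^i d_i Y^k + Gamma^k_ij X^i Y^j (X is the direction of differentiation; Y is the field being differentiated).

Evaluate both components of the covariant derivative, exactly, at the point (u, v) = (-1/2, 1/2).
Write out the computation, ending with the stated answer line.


E = 1, F = 0, G = 13/4 at the point
E_u = 0, E_v = 0, F_u = 0, F_v = 0, G_u = 0, G_v = -6
EG - F^2 = 13/4;  g^inv = (4/13) * [[13/4, 0], [0, 1]]
first-kind symbols [ij,l] = (1/2)(d_i g_jl + d_j g_il - d_l g_ij): [uu,u] = E_u/2 = 0, [uu,v] = F_u - E_v/2 = 0, [uv,u] = E_v/2 = 0, [uv,v] = G_u/2 = 0, [vv,u] = F_v - G_u/2 = 0, [vv,v] = G_v/2 = -3
Gamma^u_ij = (G*[ij,u] - F*[ij,v])/(EG - F^2), Gamma^v_ij = (E*[ij,v] - F*[ij,u])/(EG - F^2)
Gamma_uuu = 0, Gamma_uuv = 0, Gamma_uvv = 0, Gamma_vuu = 0, Gamma_vuv = 0, Gamma_vvv = -12/13
X = (-5/8, -1/2), Y = (17/8, 13/6) at the point

Answer: (nabla_X Y)^u = 5/32, (nabla_X Y)^v = 41/12


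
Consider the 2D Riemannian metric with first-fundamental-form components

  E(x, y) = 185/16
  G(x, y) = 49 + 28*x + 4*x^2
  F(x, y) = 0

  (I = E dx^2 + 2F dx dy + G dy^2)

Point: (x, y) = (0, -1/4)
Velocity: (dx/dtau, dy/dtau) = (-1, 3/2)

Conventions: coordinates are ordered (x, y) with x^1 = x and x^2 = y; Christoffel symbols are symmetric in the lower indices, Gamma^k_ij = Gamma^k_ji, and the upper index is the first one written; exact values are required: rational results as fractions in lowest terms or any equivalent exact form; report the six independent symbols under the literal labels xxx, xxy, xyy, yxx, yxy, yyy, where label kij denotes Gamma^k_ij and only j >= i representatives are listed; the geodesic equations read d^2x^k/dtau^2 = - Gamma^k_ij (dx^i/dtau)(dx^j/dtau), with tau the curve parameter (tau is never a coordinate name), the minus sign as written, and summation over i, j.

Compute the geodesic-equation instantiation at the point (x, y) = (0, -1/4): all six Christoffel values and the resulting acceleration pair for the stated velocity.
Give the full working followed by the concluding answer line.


E = 185/16, F = 0, G = 49 at the point
E_x = 0, E_y = 0, F_x = 0, F_y = 0, G_x = 28, G_y = 0
EG - F^2 = 9065/16;  g^inv = (16/9065) * [[49, 0], [0, 185/16]]
first-kind symbols [ij,l] = (1/2)(d_i g_jl + d_j g_il - d_l g_ij): [xx,x] = E_x/2 = 0, [xx,y] = F_x - E_y/2 = 0, [xy,x] = E_y/2 = 0, [xy,y] = G_x/2 = 14, [yy,x] = F_y - G_x/2 = -14, [yy,y] = G_y/2 = 0
Gamma^x_ij = (G*[ij,x] - F*[ij,y])/(EG - F^2), Gamma^y_ij = (E*[ij,y] - F*[ij,x])/(EG - F^2)
Gamma_xxx = 0, Gamma_xxy = 0, Gamma_xyy = -224/185, Gamma_yxx = 0, Gamma_yxy = 2/7, Gamma_yyy = 0
d^2x/dtau^2 = -(Gamma_xxx*(-1)^2 + 2*Gamma_xxy*(-1)*(3/2) + Gamma_xyy*(3/2)^2) = 504/185
d^2y/dtau^2 = -(Gamma_yxx*(-1)^2 + 2*Gamma_yxy*(-1)*(3/2) + Gamma_yyy*(3/2)^2) = 6/7

Answer: Gamma_xxx = 0, Gamma_xxy = 0, Gamma_xyy = -224/185, Gamma_yxx = 0, Gamma_yxy = 2/7, Gamma_yyy = 0; accelerations (d^2x/dtau^2, d^2y/dtau^2) = (504/185, 6/7)


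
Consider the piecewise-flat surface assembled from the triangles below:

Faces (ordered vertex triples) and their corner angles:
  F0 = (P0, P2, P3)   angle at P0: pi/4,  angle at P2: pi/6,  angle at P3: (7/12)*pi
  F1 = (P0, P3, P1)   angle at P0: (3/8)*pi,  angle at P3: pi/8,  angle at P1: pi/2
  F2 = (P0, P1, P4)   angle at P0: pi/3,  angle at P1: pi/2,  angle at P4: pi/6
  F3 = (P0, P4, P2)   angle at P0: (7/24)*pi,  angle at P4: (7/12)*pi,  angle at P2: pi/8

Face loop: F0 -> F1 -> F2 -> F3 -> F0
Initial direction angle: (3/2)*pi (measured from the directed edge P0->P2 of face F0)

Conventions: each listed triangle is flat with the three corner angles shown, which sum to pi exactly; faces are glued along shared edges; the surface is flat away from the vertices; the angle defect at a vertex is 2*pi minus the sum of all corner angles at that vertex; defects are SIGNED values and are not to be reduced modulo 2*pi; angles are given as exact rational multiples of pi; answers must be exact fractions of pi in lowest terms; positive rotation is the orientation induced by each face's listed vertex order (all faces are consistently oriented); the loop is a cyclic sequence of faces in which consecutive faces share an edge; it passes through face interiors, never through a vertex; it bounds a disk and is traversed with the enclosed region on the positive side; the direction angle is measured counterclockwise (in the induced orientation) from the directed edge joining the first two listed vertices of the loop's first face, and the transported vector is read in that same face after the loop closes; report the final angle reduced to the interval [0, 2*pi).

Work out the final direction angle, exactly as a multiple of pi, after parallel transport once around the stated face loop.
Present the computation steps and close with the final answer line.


enclosed vertex P0: corner angles sum to (5/4)*pi, defect = 2*pi - (5/4)*pi = (3/4)*pi
summing the enclosed defects onto the initial angle, mod 2*pi in the induced orientation:
final angle = (3/2)*pi + (3/4)*pi = pi/4 (mod 2*pi)

Answer: final direction angle = pi/4


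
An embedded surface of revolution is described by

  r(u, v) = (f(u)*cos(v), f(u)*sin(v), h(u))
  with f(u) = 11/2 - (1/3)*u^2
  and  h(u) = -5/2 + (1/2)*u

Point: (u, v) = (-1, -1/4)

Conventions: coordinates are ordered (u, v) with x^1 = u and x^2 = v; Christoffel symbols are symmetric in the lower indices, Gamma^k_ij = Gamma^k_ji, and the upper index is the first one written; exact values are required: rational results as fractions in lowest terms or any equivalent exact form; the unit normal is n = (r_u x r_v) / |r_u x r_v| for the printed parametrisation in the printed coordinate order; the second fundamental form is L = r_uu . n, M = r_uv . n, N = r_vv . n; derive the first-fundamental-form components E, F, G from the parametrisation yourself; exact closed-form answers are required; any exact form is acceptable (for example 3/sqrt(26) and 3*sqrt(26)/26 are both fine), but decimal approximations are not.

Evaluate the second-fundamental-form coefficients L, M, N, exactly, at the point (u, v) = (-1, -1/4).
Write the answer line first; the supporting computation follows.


Answer: L = 2/5, M = 0, N = 31/10

f = 31/6, f' = 2/3, f'' = -2/3, h' = 1/2, h'' = 0
E = 25/36, F = 0, G = 961/36; answer radicand W^2 = 25/36
unnormalised second-form numerators: l = 1/3, m = 0, n = 31/12; L = l/sqrt(25/36), and similarly M = m/sqrt(W^2), N = n/sqrt(W^2)


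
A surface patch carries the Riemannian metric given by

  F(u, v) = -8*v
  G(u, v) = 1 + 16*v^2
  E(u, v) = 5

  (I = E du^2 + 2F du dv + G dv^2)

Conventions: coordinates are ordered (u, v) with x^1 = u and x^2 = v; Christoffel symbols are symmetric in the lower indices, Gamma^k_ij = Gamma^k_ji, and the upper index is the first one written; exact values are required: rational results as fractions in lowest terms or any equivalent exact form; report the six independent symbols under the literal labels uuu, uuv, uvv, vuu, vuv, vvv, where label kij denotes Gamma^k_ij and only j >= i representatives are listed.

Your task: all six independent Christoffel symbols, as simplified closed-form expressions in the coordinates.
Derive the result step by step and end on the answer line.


E = 5; F = -8*v; G = 1 + 16*v^2
Gamma^k_ij = (1/2) g^{kl} (d_i g_jl + d_j g_il - d_l g_ij), with g^inv = (1/(EG-F^2)) [[G, -F], [-F, E]]
first partials: E_u = 0, E_v = 0, F_u = 0, F_v = -8, G_u = 0, G_v = 32*v
D = EG - F^2 = 5 + 16*v^2
expanded: Gamma^u_uu = (G E_u - 2F F_u + F E_v)/(2D), Gamma^u_uv = (G E_v - F G_u)/(2D), Gamma^u_vv = (2G F_v - G G_u - F G_v)/(2D), Gamma^v_uu = (2E F_u - E E_v - F E_u)/(2D), Gamma^v_uv = (E G_u - F E_v)/(2D), Gamma^v_vv = (E G_v - 2F F_v + F G_u)/(2D); substitute and cancel common factors

Answer: Gamma_uuu = 0, Gamma_uuv = 0, Gamma_uvv = -8/(16*v^2 + 5), Gamma_vuu = 0, Gamma_vuv = 0, Gamma_vvv = 16*v/(16*v^2 + 5)
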